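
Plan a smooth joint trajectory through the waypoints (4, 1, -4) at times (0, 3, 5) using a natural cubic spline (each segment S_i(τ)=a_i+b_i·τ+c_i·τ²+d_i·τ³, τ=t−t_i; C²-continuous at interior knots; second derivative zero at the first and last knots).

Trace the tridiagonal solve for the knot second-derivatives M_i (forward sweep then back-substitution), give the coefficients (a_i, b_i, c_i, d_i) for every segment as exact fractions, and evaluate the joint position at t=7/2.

  seg 0: a=4 b=-11/20 c=0 d=-1/20
  seg 1: a=1 b=-19/10 c=-9/20 d=3/40
S(7/2) = -17/320

Δ: Δ0=-1, Δ1=-5/2
row 1: diag=10, rhs=-9; c'=1/5, d'=-9/10
back: M1=-9/10
M: M0=0, M1=-9/10, M2=0
seg 0: a=4, c=M0/2=0, d=(M1−M0)/(6·3)=-1/20, b=Δ0−h0·(2M0+M1)/6=-11/20
seg 1: a=1, c=M1/2=-9/20, d=(M2−M1)/(6·2)=3/40, b=Δ1−h1·(2M1+M2)/6=-19/10
t_q=7/2 → seg 1, τ=1/2; S=1+-19/10·τ+-9/20·τ²+3/40·τ³=-17/320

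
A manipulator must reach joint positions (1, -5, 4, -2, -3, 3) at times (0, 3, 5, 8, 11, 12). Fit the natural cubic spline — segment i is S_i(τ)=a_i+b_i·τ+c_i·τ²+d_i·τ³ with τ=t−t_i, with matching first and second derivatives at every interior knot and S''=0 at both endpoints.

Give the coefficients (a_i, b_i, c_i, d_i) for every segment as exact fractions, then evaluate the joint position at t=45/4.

  seg 0: a=1 b=-2843/636 c=0 d=1571/5724
  seg 1: a=-5 b=935/318 c=1571/636 d=-1075/1272
  seg 2: a=4 b=142/53 c=-827/318 d=331/954
  seg 3: a=-2 b=-377/106 c=83/159 d=527/2862
  seg 4: a=-3 b=241/53 c=231/106 d=-77/106
S(45/4) = -11793/6784

Δ: Δ0=-2, Δ1=9/2, Δ2=-2, Δ3=-1/3, Δ4=6
row 1: diag=10, rhs=39; c'=1/5, d'=39/10
row 2: denom=10−2·1/5=48/5; d'=(-39−2·39/10)/(48/5)=-39/8
row 3: denom=12−3·5/16=177/16; d'=(10−3·-39/8)/(177/16)=394/177
row 4: denom=8−3·16/59=424/59; d'=(38−3·394/177)/(424/59)=231/53
back: M4=231/53
back: M3=394/177−16/59·231/53=166/159
back: M2=-39/8−5/16·166/159=-827/159
back: M1=39/10−1/5·-827/159=1571/318
M: M0=0, M1=1571/318, M2=-827/159, M3=166/159, M4=231/53, M5=0
seg 0: a=1, c=M0/2=0, d=(M1−M0)/(6·3)=1571/5724, b=Δ0−h0·(2M0+M1)/6=-2843/636
seg 1: a=-5, c=M1/2=1571/636, d=(M2−M1)/(6·2)=-1075/1272, b=Δ1−h1·(2M1+M2)/6=935/318
seg 2: a=4, c=M2/2=-827/318, d=(M3−M2)/(6·3)=331/954, b=Δ2−h2·(2M2+M3)/6=142/53
seg 3: a=-2, c=M3/2=83/159, d=(M4−M3)/(6·3)=527/2862, b=Δ3−h3·(2M3+M4)/6=-377/106
seg 4: a=-3, c=M4/2=231/106, d=(M5−M4)/(6·1)=-77/106, b=Δ4−h4·(2M4+M5)/6=241/53
t_q=45/4 → seg 4, τ=1/4; S=-3+241/53·τ+231/106·τ²+-77/106·τ³=-11793/6784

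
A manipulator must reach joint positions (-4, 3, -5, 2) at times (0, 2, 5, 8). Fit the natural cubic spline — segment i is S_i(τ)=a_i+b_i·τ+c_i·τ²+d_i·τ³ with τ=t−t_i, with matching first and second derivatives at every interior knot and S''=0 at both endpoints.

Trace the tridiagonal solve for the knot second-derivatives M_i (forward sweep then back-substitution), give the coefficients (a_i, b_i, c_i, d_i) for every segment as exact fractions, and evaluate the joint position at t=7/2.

Δ: Δ0=7/2, Δ1=-8/3, Δ2=7/3
row 1: diag=10, rhs=-37; c'=3/10, d'=-37/10
row 2: denom=12−3·3/10=111/10; d'=(30−3·-37/10)/(111/10)=137/37
back: M2=137/37
back: M1=-37/10−3/10·137/37=-178/37
M: M0=0, M1=-178/37, M2=137/37, M3=0
seg 0: a=-4, c=M0/2=0, d=(M1−M0)/(6·2)=-89/222, b=Δ0−h0·(2M0+M1)/6=1133/222
seg 1: a=3, c=M1/2=-89/37, d=(M2−M1)/(6·3)=35/74, b=Δ1−h1·(2M1+M2)/6=65/222
seg 2: a=-5, c=M2/2=137/74, d=(M3−M2)/(6·3)=-137/666, b=Δ2−h2·(2M2+M3)/6=-152/111
t_q=7/2 → seg 1, τ=3/2; S=3+65/222·τ+-89/37·τ²+35/74·τ³=-223/592

  seg 0: a=-4 b=1133/222 c=0 d=-89/222
  seg 1: a=3 b=65/222 c=-89/37 d=35/74
  seg 2: a=-5 b=-152/111 c=137/74 d=-137/666
S(7/2) = -223/592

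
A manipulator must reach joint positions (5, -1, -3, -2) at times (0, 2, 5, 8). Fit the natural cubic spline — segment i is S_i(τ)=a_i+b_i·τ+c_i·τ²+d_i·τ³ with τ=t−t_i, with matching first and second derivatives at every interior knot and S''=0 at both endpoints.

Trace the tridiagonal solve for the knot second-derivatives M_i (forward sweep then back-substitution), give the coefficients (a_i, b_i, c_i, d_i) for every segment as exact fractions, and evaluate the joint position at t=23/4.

  seg 0: a=5 b=-383/111 c=0 d=25/222
  seg 1: a=-1 b=-233/111 c=25/37 d=-22/333
  seg 2: a=-3 b=19/111 c=3/37 d=-1/111
S(23/4) = -6701/2368

Δ: Δ0=-3, Δ1=-2/3, Δ2=1/3
row 1: diag=10, rhs=14; c'=3/10, d'=7/5
row 2: denom=12−3·3/10=111/10; d'=(6−3·7/5)/(111/10)=6/37
back: M2=6/37
back: M1=7/5−3/10·6/37=50/37
M: M0=0, M1=50/37, M2=6/37, M3=0
seg 0: a=5, c=M0/2=0, d=(M1−M0)/(6·2)=25/222, b=Δ0−h0·(2M0+M1)/6=-383/111
seg 1: a=-1, c=M1/2=25/37, d=(M2−M1)/(6·3)=-22/333, b=Δ1−h1·(2M1+M2)/6=-233/111
seg 2: a=-3, c=M2/2=3/37, d=(M3−M2)/(6·3)=-1/111, b=Δ2−h2·(2M2+M3)/6=19/111
t_q=23/4 → seg 2, τ=3/4; S=-3+19/111·τ+3/37·τ²+-1/111·τ³=-6701/2368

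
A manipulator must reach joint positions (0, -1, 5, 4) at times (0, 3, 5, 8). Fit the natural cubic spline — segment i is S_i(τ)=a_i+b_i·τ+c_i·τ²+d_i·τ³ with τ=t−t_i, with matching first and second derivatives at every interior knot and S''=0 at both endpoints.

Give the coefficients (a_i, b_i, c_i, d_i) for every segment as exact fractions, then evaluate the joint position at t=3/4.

Δ: Δ0=-1/3, Δ1=3, Δ2=-1/3
row 1: diag=10, rhs=20; c'=1/5, d'=2
row 2: denom=10−2·1/5=48/5; d'=(-20−2·2)/(48/5)=-5/2
back: M2=-5/2
back: M1=2−1/5·-5/2=5/2
M: M0=0, M1=5/2, M2=-5/2, M3=0
seg 0: a=0, c=M0/2=0, d=(M1−M0)/(6·3)=5/36, b=Δ0−h0·(2M0+M1)/6=-19/12
seg 1: a=-1, c=M1/2=5/4, d=(M2−M1)/(6·2)=-5/12, b=Δ1−h1·(2M1+M2)/6=13/6
seg 2: a=5, c=M2/2=-5/4, d=(M3−M2)/(6·3)=5/36, b=Δ2−h2·(2M2+M3)/6=13/6
t_q=3/4 → seg 0, τ=3/4; S=0+-19/12·τ+0·τ²+5/36·τ³=-289/256

  seg 0: a=0 b=-19/12 c=0 d=5/36
  seg 1: a=-1 b=13/6 c=5/4 d=-5/12
  seg 2: a=5 b=13/6 c=-5/4 d=5/36
S(3/4) = -289/256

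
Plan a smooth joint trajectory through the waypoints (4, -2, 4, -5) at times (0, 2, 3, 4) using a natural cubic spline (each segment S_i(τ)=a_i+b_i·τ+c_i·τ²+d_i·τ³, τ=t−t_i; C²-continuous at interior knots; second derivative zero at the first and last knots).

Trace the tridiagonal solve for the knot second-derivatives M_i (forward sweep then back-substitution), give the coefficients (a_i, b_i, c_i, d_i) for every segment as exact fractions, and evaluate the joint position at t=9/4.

Δ: Δ0=-3, Δ1=6, Δ2=-9
row 1: diag=6, rhs=54; c'=1/6, d'=9
row 2: denom=4−1·1/6=23/6; d'=(-90−1·9)/(23/6)=-594/23
back: M2=-594/23
back: M1=9−1/6·-594/23=306/23
M: M0=0, M1=306/23, M2=-594/23, M3=0
seg 0: a=4, c=M0/2=0, d=(M1−M0)/(6·2)=51/46, b=Δ0−h0·(2M0+M1)/6=-171/23
seg 1: a=-2, c=M1/2=153/23, d=(M2−M1)/(6·1)=-150/23, b=Δ1−h1·(2M1+M2)/6=135/23
seg 2: a=4, c=M2/2=-297/23, d=(M3−M2)/(6·1)=99/23, b=Δ2−h2·(2M2+M3)/6=-9/23
t_q=9/4 → seg 1, τ=1/4; S=-2+135/23·τ+153/23·τ²+-150/23·τ³=-7/32

  seg 0: a=4 b=-171/23 c=0 d=51/46
  seg 1: a=-2 b=135/23 c=153/23 d=-150/23
  seg 2: a=4 b=-9/23 c=-297/23 d=99/23
S(9/4) = -7/32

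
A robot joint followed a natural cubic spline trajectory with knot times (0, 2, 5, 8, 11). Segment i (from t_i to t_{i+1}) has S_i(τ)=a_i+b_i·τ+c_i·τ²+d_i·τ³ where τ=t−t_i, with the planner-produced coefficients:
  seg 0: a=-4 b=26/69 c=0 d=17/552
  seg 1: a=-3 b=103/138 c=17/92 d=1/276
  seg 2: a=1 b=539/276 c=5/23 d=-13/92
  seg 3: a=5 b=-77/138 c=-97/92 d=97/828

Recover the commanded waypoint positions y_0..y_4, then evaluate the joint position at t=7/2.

y_0=-4 y_1=-3 y_2=1 y_3=5 y_4=-3
S(7/2) = -1069/736

y_0 = S_0(0) = a_0 = -4
y_1 = S_1(0) = a_1 = -3
y_2 = S_2(0) = a_2 = 1
y_3 = S_3(0) = a_3 = 5
y_4 = S_3(3) = -3
t_q=7/2 is in segment 1 (τ=3/2); S_1(τ)=-1069/736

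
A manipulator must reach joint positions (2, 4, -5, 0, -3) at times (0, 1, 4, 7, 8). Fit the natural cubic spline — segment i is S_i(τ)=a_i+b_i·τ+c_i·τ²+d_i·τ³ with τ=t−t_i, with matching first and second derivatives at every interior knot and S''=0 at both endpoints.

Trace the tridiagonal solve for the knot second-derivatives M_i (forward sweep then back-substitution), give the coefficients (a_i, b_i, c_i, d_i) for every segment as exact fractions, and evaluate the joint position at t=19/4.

Δ: Δ0=2, Δ1=-3, Δ2=5/3, Δ3=-3
row 1: diag=8, rhs=-30; c'=3/8, d'=-15/4
row 2: denom=12−3·3/8=87/8; d'=(28−3·-15/4)/(87/8)=314/87
row 3: denom=8−3·8/29=208/29; d'=(-28−3·314/87)/(208/29)=-563/104
back: M3=-563/104
back: M2=314/87−8/29·-563/104=199/39
back: M1=-15/4−3/8·199/39=-589/104
M: M0=0, M1=-589/104, M2=199/39, M3=-563/104, M4=0
seg 0: a=2, c=M0/2=0, d=(M1−M0)/(6·1)=-589/624, b=Δ0−h0·(2M0+M1)/6=1837/624
seg 1: a=4, c=M1/2=-589/208, d=(M2−M1)/(6·3)=3359/5616, b=Δ1−h1·(2M1+M2)/6=35/312
seg 2: a=-5, c=M2/2=199/78, d=(M3−M2)/(6·3)=-3281/5616, b=Δ2−h2·(2M2+M3)/6=-35/48
seg 3: a=0, c=M3/2=-563/208, d=(M4−M3)/(6·1)=563/624, b=Δ3−h3·(2M3+M4)/6=-373/312
t_q=19/4 → seg 2, τ=3/4; S=-5+-35/48·τ+199/78·τ²+-3281/5616·τ³=-58017/13312

  seg 0: a=2 b=1837/624 c=0 d=-589/624
  seg 1: a=4 b=35/312 c=-589/208 d=3359/5616
  seg 2: a=-5 b=-35/48 c=199/78 d=-3281/5616
  seg 3: a=0 b=-373/312 c=-563/208 d=563/624
S(19/4) = -58017/13312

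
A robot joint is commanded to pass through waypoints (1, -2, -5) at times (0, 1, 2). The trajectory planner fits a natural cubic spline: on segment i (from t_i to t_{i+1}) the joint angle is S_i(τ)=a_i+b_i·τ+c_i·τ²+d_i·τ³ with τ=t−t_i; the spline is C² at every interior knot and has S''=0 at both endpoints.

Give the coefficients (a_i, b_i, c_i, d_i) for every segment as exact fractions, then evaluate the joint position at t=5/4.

  seg 0: a=1 b=-3 c=0 d=0
  seg 1: a=-2 b=-3 c=0 d=0
S(5/4) = -11/4

Δ: Δ0=-3, Δ1=-3
row 1: diag=4, rhs=0; c'=1/4, d'=0
back: M1=0
M: M0=0, M1=0, M2=0
seg 0: a=1, c=M0/2=0, d=(M1−M0)/(6·1)=0, b=Δ0−h0·(2M0+M1)/6=-3
seg 1: a=-2, c=M1/2=0, d=(M2−M1)/(6·1)=0, b=Δ1−h1·(2M1+M2)/6=-3
t_q=5/4 → seg 1, τ=1/4; S=-2+-3·τ+0·τ²+0·τ³=-11/4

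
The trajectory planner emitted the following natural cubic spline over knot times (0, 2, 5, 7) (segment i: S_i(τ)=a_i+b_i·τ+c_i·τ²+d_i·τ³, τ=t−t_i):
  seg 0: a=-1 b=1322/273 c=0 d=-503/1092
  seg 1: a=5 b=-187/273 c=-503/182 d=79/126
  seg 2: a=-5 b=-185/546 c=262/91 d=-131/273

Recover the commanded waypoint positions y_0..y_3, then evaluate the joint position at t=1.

y_0=-1 y_1=5 y_2=-5 y_3=2
S(1) = 1231/364

y_0 = S_0(0) = a_0 = -1
y_1 = S_1(0) = a_1 = 5
y_2 = S_2(0) = a_2 = -5
y_3 = S_2(2) = 2
t_q=1 is in segment 0 (τ=1); S_0(τ)=1231/364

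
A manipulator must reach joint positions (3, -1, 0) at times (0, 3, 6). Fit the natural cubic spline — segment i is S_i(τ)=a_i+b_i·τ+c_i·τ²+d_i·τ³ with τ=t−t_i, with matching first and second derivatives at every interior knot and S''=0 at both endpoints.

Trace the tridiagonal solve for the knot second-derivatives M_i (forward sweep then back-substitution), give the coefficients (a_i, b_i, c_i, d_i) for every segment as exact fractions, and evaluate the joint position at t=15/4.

  seg 0: a=3 b=-7/4 c=0 d=5/108
  seg 1: a=-1 b=-1/2 c=5/12 d=-5/108
S(15/4) = -297/256

Δ: Δ0=-4/3, Δ1=1/3
row 1: diag=12, rhs=10; c'=1/4, d'=5/6
back: M1=5/6
M: M0=0, M1=5/6, M2=0
seg 0: a=3, c=M0/2=0, d=(M1−M0)/(6·3)=5/108, b=Δ0−h0·(2M0+M1)/6=-7/4
seg 1: a=-1, c=M1/2=5/12, d=(M2−M1)/(6·3)=-5/108, b=Δ1−h1·(2M1+M2)/6=-1/2
t_q=15/4 → seg 1, τ=3/4; S=-1+-1/2·τ+5/12·τ²+-5/108·τ³=-297/256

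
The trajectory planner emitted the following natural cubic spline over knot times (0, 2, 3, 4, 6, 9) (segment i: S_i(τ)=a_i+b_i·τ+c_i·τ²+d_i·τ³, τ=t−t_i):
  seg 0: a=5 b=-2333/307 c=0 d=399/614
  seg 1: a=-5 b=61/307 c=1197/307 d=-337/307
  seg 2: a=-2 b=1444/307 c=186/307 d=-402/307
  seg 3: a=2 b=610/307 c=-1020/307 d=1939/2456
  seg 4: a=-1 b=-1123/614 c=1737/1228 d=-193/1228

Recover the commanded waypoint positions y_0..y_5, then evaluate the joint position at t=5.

y_0=5 y_1=-5 y_2=-2 y_3=2 y_4=-1 y_5=2
S(5) = 3571/2456

y_0 = S_0(0) = a_0 = 5
y_1 = S_1(0) = a_1 = -5
y_2 = S_2(0) = a_2 = -2
y_3 = S_3(0) = a_3 = 2
y_4 = S_4(0) = a_4 = -1
y_5 = S_4(3) = 2
t_q=5 is in segment 3 (τ=1); S_3(τ)=3571/2456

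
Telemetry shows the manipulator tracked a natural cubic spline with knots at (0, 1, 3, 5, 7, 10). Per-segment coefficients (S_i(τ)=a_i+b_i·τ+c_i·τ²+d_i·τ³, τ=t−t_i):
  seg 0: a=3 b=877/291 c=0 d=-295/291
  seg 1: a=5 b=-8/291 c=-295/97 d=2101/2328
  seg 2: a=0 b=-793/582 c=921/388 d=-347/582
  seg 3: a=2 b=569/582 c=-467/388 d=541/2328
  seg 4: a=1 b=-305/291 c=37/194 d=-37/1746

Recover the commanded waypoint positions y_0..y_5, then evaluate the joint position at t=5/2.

y_0=3 y_1=5 y_2=0 y_3=2 y_4=1 y_5=-1
S(5/2) = 7213/6208

y_0 = S_0(0) = a_0 = 3
y_1 = S_1(0) = a_1 = 5
y_2 = S_2(0) = a_2 = 0
y_3 = S_3(0) = a_3 = 2
y_4 = S_4(0) = a_4 = 1
y_5 = S_4(3) = -1
t_q=5/2 is in segment 1 (τ=3/2); S_1(τ)=7213/6208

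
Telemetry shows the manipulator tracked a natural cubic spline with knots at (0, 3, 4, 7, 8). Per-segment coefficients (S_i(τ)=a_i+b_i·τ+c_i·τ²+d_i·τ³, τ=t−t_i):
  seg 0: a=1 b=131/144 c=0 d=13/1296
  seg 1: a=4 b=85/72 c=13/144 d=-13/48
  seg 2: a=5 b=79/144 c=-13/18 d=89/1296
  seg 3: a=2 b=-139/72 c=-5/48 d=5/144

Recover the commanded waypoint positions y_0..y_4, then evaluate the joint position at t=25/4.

y_0=1 y_1=4 y_2=5 y_3=2 y_4=0
S(25/4) = 3441/1024

y_0 = S_0(0) = a_0 = 1
y_1 = S_1(0) = a_1 = 4
y_2 = S_2(0) = a_2 = 5
y_3 = S_3(0) = a_3 = 2
y_4 = S_3(1) = 0
t_q=25/4 is in segment 2 (τ=9/4); S_2(τ)=3441/1024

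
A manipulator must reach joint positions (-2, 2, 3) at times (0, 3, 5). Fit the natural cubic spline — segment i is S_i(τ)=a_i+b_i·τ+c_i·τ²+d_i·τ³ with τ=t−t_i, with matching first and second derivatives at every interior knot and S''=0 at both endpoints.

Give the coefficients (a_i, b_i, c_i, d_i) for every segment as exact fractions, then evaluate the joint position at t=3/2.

Δ: Δ0=4/3, Δ1=1/2
row 1: diag=10, rhs=-5; c'=1/5, d'=-1/2
back: M1=-1/2
M: M0=0, M1=-1/2, M2=0
seg 0: a=-2, c=M0/2=0, d=(M1−M0)/(6·3)=-1/36, b=Δ0−h0·(2M0+M1)/6=19/12
seg 1: a=2, c=M1/2=-1/4, d=(M2−M1)/(6·2)=1/24, b=Δ1−h1·(2M1+M2)/6=5/6
t_q=3/2 → seg 0, τ=3/2; S=-2+19/12·τ+0·τ²+-1/36·τ³=9/32

  seg 0: a=-2 b=19/12 c=0 d=-1/36
  seg 1: a=2 b=5/6 c=-1/4 d=1/24
S(3/2) = 9/32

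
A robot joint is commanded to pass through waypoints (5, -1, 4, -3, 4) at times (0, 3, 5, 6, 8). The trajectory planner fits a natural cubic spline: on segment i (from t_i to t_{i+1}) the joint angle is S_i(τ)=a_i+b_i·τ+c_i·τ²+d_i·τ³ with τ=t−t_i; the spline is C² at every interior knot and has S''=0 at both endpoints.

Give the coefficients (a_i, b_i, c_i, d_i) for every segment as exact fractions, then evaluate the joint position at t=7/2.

Δ: Δ0=-2, Δ1=5/2, Δ2=-7, Δ3=7/2
row 1: diag=10, rhs=27; c'=1/5, d'=27/10
row 2: denom=6−2·1/5=28/5; d'=(-57−2·27/10)/(28/5)=-78/7
row 3: denom=6−1·5/28=163/28; d'=(63−1·-78/7)/(163/28)=2076/163
back: M3=2076/163
back: M2=-78/7−5/28·2076/163=-2187/163
back: M1=27/10−1/5·-2187/163=1755/326
M: M0=0, M1=1755/326, M2=-2187/163, M3=2076/163, M4=0
seg 0: a=5, c=M0/2=0, d=(M1−M0)/(6·3)=195/652, b=Δ0−h0·(2M0+M1)/6=-3059/652
seg 1: a=-1, c=M1/2=1755/652, d=(M2−M1)/(6·2)=-2043/1304, b=Δ1−h1·(2M1+M2)/6=1103/326
seg 2: a=4, c=M2/2=-2187/326, d=(M3−M2)/(6·1)=1421/326, b=Δ2−h2·(2M2+M3)/6=-758/163
seg 3: a=-3, c=M3/2=1038/163, d=(M4−M3)/(6·2)=-173/163, b=Δ3−h3·(2M3+M4)/6=-1627/326
t_q=7/2 → seg 1, τ=1/2; S=-1+1103/326·τ+1755/652·τ²+-2043/1304·τ³=12193/10432

  seg 0: a=5 b=-3059/652 c=0 d=195/652
  seg 1: a=-1 b=1103/326 c=1755/652 d=-2043/1304
  seg 2: a=4 b=-758/163 c=-2187/326 d=1421/326
  seg 3: a=-3 b=-1627/326 c=1038/163 d=-173/163
S(7/2) = 12193/10432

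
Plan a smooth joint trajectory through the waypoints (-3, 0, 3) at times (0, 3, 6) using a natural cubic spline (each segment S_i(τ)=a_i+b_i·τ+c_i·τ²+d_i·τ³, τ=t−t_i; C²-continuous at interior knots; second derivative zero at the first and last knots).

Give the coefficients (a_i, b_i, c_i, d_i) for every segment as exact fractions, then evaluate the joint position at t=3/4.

Δ: Δ0=1, Δ1=1
row 1: diag=12, rhs=0; c'=1/4, d'=0
back: M1=0
M: M0=0, M1=0, M2=0
seg 0: a=-3, c=M0/2=0, d=(M1−M0)/(6·3)=0, b=Δ0−h0·(2M0+M1)/6=1
seg 1: a=0, c=M1/2=0, d=(M2−M1)/(6·3)=0, b=Δ1−h1·(2M1+M2)/6=1
t_q=3/4 → seg 0, τ=3/4; S=-3+1·τ+0·τ²+0·τ³=-9/4

  seg 0: a=-3 b=1 c=0 d=0
  seg 1: a=0 b=1 c=0 d=0
S(3/4) = -9/4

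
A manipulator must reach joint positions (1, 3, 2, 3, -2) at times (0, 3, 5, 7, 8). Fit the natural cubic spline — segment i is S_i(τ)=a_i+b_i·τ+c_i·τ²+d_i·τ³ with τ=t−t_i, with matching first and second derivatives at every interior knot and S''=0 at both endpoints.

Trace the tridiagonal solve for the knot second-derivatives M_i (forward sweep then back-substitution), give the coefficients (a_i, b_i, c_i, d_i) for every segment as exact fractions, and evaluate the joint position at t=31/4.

Δ: Δ0=2/3, Δ1=-1/2, Δ2=1/2, Δ3=-5
row 1: diag=10, rhs=-7; c'=1/5, d'=-7/10
row 2: denom=8−2·1/5=38/5; d'=(6−2·-7/10)/(38/5)=37/38
row 3: denom=6−2·5/19=104/19; d'=(-33−2·37/38)/(104/19)=-83/13
back: M3=-83/13
back: M2=37/38−5/19·-83/13=69/26
back: M1=-7/10−1/5·69/26=-16/13
M: M0=0, M1=-16/13, M2=69/26, M3=-83/13, M4=0
seg 0: a=1, c=M0/2=0, d=(M1−M0)/(6·3)=-8/117, b=Δ0−h0·(2M0+M1)/6=50/39
seg 1: a=3, c=M1/2=-8/13, d=(M2−M1)/(6·2)=101/312, b=Δ1−h1·(2M1+M2)/6=-22/39
seg 2: a=2, c=M2/2=69/52, d=(M3−M2)/(6·2)=-235/312, b=Δ2−h2·(2M2+M3)/6=67/78
seg 3: a=3, c=M3/2=-83/26, d=(M4−M3)/(6·1)=83/78, b=Δ3−h3·(2M3+M4)/6=-112/39
t_q=31/4 → seg 3, τ=3/4; S=3+-112/39·τ+-83/26·τ²+83/78·τ³=-833/1664

  seg 0: a=1 b=50/39 c=0 d=-8/117
  seg 1: a=3 b=-22/39 c=-8/13 d=101/312
  seg 2: a=2 b=67/78 c=69/52 d=-235/312
  seg 3: a=3 b=-112/39 c=-83/26 d=83/78
S(31/4) = -833/1664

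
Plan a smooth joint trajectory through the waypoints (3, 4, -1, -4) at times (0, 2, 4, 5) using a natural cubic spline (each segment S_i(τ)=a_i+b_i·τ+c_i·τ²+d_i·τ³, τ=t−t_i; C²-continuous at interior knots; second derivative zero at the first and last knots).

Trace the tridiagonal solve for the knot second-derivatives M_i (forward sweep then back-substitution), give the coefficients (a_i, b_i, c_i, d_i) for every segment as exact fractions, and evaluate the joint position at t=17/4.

  seg 0: a=3 b=14/11 c=0 d=-17/88
  seg 1: a=4 b=-23/22 c=-51/44 d=19/88
  seg 2: a=-1 b=-34/11 c=3/22 d=-1/22
S(17/4) = -2485/1408

Δ: Δ0=1/2, Δ1=-5/2, Δ2=-3
row 1: diag=8, rhs=-18; c'=1/4, d'=-9/4
row 2: denom=6−2·1/4=11/2; d'=(-3−2·-9/4)/(11/2)=3/11
back: M2=3/11
back: M1=-9/4−1/4·3/11=-51/22
M: M0=0, M1=-51/22, M2=3/11, M3=0
seg 0: a=3, c=M0/2=0, d=(M1−M0)/(6·2)=-17/88, b=Δ0−h0·(2M0+M1)/6=14/11
seg 1: a=4, c=M1/2=-51/44, d=(M2−M1)/(6·2)=19/88, b=Δ1−h1·(2M1+M2)/6=-23/22
seg 2: a=-1, c=M2/2=3/22, d=(M3−M2)/(6·1)=-1/22, b=Δ2−h2·(2M2+M3)/6=-34/11
t_q=17/4 → seg 2, τ=1/4; S=-1+-34/11·τ+3/22·τ²+-1/22·τ³=-2485/1408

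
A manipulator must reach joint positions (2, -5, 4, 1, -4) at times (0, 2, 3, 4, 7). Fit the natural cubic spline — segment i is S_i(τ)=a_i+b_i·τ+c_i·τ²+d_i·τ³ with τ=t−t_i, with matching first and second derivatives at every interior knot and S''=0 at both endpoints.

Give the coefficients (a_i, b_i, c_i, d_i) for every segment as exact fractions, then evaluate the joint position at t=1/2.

Δ: Δ0=-7/2, Δ1=9, Δ2=-3, Δ3=-5/3
row 1: diag=6, rhs=75; c'=1/6, d'=25/2
row 2: denom=4−1·1/6=23/6; d'=(-72−1·25/2)/(23/6)=-507/23
row 3: denom=8−1·6/23=178/23; d'=(8−1·-507/23)/(178/23)=691/178
back: M3=691/178
back: M2=-507/23−6/23·691/178=-2052/89
back: M1=25/2−1/6·-2052/89=2909/178
M: M0=0, M1=2909/178, M2=-2052/89, M3=691/178, M4=0
seg 0: a=2, c=M0/2=0, d=(M1−M0)/(6·2)=2909/2136, b=Δ0−h0·(2M0+M1)/6=-2389/267
seg 1: a=-5, c=M1/2=2909/356, d=(M2−M1)/(6·1)=-7013/1068, b=Δ1−h1·(2M1+M2)/6=3949/534
seg 2: a=4, c=M2/2=-1026/89, d=(M3−M2)/(6·1)=4795/1068, b=Δ2−h2·(2M2+M3)/6=4313/1068
seg 3: a=1, c=M3/2=691/356, d=(M4−M3)/(6·3)=-691/3204, b=Δ3−h3·(2M3+M4)/6=-2963/534
t_q=1/2 → seg 0, τ=1/2; S=2+-2389/267·τ+0·τ²+2909/2136·τ³=-13121/5696

  seg 0: a=2 b=-2389/267 c=0 d=2909/2136
  seg 1: a=-5 b=3949/534 c=2909/356 d=-7013/1068
  seg 2: a=4 b=4313/1068 c=-1026/89 d=4795/1068
  seg 3: a=1 b=-2963/534 c=691/356 d=-691/3204
S(1/2) = -13121/5696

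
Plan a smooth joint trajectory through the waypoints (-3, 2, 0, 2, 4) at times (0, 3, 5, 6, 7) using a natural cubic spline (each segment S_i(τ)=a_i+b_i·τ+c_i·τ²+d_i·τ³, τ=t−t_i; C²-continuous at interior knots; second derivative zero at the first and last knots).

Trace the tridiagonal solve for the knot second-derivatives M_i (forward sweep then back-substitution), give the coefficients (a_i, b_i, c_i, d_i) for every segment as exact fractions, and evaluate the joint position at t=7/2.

Δ: Δ0=5/3, Δ1=-1, Δ2=2, Δ3=2
row 1: diag=10, rhs=-16; c'=1/5, d'=-8/5
row 2: denom=6−2·1/5=28/5; d'=(18−2·-8/5)/(28/5)=53/14
row 3: denom=4−1·5/28=107/28; d'=(0−1·53/14)/(107/28)=-106/107
back: M3=-106/107
back: M2=53/14−5/28·-106/107=424/107
back: M1=-8/5−1/5·424/107=-256/107
M: M0=0, M1=-256/107, M2=424/107, M3=-106/107, M4=0
seg 0: a=-3, c=M0/2=0, d=(M1−M0)/(6·3)=-128/963, b=Δ0−h0·(2M0+M1)/6=919/321
seg 1: a=2, c=M1/2=-128/107, d=(M2−M1)/(6·2)=170/321, b=Δ1−h1·(2M1+M2)/6=-233/321
seg 2: a=0, c=M2/2=212/107, d=(M3−M2)/(6·1)=-265/321, b=Δ2−h2·(2M2+M3)/6=271/321
seg 3: a=2, c=M3/2=-53/107, d=(M4−M3)/(6·1)=53/321, b=Δ3−h3·(2M3+M4)/6=748/321
t_q=7/2 → seg 1, τ=1/2; S=2+-233/321·τ+-128/107·τ²+170/321·τ³=601/428

  seg 0: a=-3 b=919/321 c=0 d=-128/963
  seg 1: a=2 b=-233/321 c=-128/107 d=170/321
  seg 2: a=0 b=271/321 c=212/107 d=-265/321
  seg 3: a=2 b=748/321 c=-53/107 d=53/321
S(7/2) = 601/428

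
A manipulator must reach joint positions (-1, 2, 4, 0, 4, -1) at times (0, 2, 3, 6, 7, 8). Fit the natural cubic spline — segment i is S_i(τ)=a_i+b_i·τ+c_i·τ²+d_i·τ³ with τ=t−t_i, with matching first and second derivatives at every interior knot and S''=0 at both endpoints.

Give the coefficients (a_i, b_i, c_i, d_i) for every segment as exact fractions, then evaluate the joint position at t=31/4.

Δ: Δ0=3/2, Δ1=2, Δ2=-4/3, Δ3=4, Δ4=-5
row 1: diag=6, rhs=3; c'=1/6, d'=1/2
row 2: denom=8−1·1/6=47/6; d'=(-20−1·1/2)/(47/6)=-123/47
row 3: denom=8−3·18/47=322/47; d'=(32−3·-123/47)/(322/47)=1873/322
row 4: denom=4−1·47/322=1241/322; d'=(-54−1·1873/322)/(1241/322)=-1133/73
back: M4=-1133/73
back: M3=1873/322−47/322·-1133/73=590/73
back: M2=-123/47−18/47·590/73=-417/73
back: M1=1/2−1/6·-417/73=106/73
M: M0=0, M1=106/73, M2=-417/73, M3=590/73, M4=-1133/73, M5=0
seg 0: a=-1, c=M0/2=0, d=(M1−M0)/(6·2)=53/438, b=Δ0−h0·(2M0+M1)/6=445/438
seg 1: a=2, c=M1/2=53/73, d=(M2−M1)/(6·1)=-523/438, b=Δ1−h1·(2M1+M2)/6=1081/438
seg 2: a=4, c=M2/2=-417/146, d=(M3−M2)/(6·3)=1007/1314, b=Δ2−h2·(2M2+M3)/6=74/219
seg 3: a=0, c=M3/2=295/73, d=(M4−M3)/(6·1)=-1723/438, b=Δ3−h3·(2M3+M4)/6=1705/438
seg 4: a=4, c=M4/2=-1133/146, d=(M5−M4)/(6·1)=1133/438, b=Δ4−h4·(2M4+M5)/6=38/219
t_q=31/4 → seg 4, τ=3/4; S=4+38/219·τ+-1133/146·τ²+1133/438·τ³=8001/9344

  seg 0: a=-1 b=445/438 c=0 d=53/438
  seg 1: a=2 b=1081/438 c=53/73 d=-523/438
  seg 2: a=4 b=74/219 c=-417/146 d=1007/1314
  seg 3: a=0 b=1705/438 c=295/73 d=-1723/438
  seg 4: a=4 b=38/219 c=-1133/146 d=1133/438
S(31/4) = 8001/9344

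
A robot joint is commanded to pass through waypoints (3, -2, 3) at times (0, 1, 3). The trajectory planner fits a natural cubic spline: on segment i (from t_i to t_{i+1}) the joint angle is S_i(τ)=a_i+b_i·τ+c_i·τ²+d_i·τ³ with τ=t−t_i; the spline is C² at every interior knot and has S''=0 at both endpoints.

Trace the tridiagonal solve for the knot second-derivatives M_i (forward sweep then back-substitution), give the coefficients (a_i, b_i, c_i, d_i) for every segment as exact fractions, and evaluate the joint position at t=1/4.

  seg 0: a=3 b=-25/4 c=0 d=5/4
  seg 1: a=-2 b=-5/2 c=15/4 d=-5/8
S(1/4) = 373/256

Δ: Δ0=-5, Δ1=5/2
row 1: diag=6, rhs=45; c'=1/3, d'=15/2
back: M1=15/2
M: M0=0, M1=15/2, M2=0
seg 0: a=3, c=M0/2=0, d=(M1−M0)/(6·1)=5/4, b=Δ0−h0·(2M0+M1)/6=-25/4
seg 1: a=-2, c=M1/2=15/4, d=(M2−M1)/(6·2)=-5/8, b=Δ1−h1·(2M1+M2)/6=-5/2
t_q=1/4 → seg 0, τ=1/4; S=3+-25/4·τ+0·τ²+5/4·τ³=373/256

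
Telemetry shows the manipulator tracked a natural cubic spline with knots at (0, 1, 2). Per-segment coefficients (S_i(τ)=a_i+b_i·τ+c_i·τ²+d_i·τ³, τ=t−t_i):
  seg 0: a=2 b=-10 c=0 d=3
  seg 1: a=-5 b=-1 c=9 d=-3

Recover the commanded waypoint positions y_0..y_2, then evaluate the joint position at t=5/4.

y_0 = S_0(0) = a_0 = 2
y_1 = S_1(0) = a_1 = -5
y_2 = S_1(1) = 0
t_q=5/4 is in segment 1 (τ=1/4); S_1(τ)=-303/64

y_0=2 y_1=-5 y_2=0
S(5/4) = -303/64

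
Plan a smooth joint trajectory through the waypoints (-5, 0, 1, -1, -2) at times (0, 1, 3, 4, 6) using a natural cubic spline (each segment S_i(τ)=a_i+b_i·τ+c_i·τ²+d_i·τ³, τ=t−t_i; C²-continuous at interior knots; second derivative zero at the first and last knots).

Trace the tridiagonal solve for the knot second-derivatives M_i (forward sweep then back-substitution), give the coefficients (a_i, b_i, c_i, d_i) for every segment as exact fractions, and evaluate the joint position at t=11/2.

Δ: Δ0=5, Δ1=1/2, Δ2=-2, Δ3=-1/2
row 1: diag=6, rhs=-27; c'=1/3, d'=-9/2
row 2: denom=6−2·1/3=16/3; d'=(-15−2·-9/2)/(16/3)=-9/8
row 3: denom=6−1·3/16=93/16; d'=(9−1·-9/8)/(93/16)=54/31
back: M3=54/31
back: M2=-9/8−3/16·54/31=-45/31
back: M1=-9/2−1/3·-45/31=-249/62
M: M0=0, M1=-249/62, M2=-45/31, M3=54/31, M4=0
seg 0: a=-5, c=M0/2=0, d=(M1−M0)/(6·1)=-83/124, b=Δ0−h0·(2M0+M1)/6=703/124
seg 1: a=0, c=M1/2=-249/124, d=(M2−M1)/(6·2)=53/248, b=Δ1−h1·(2M1+M2)/6=227/62
seg 2: a=1, c=M2/2=-45/62, d=(M3−M2)/(6·1)=33/62, b=Δ2−h2·(2M2+M3)/6=-56/31
seg 3: a=-1, c=M3/2=27/31, d=(M4−M3)/(6·2)=-9/62, b=Δ3−h3·(2M3+M4)/6=-103/62
t_q=11/2 → seg 3, τ=3/2; S=-1+-103/62·τ+27/31·τ²+-9/62·τ³=-1003/496

  seg 0: a=-5 b=703/124 c=0 d=-83/124
  seg 1: a=0 b=227/62 c=-249/124 d=53/248
  seg 2: a=1 b=-56/31 c=-45/62 d=33/62
  seg 3: a=-1 b=-103/62 c=27/31 d=-9/62
S(11/2) = -1003/496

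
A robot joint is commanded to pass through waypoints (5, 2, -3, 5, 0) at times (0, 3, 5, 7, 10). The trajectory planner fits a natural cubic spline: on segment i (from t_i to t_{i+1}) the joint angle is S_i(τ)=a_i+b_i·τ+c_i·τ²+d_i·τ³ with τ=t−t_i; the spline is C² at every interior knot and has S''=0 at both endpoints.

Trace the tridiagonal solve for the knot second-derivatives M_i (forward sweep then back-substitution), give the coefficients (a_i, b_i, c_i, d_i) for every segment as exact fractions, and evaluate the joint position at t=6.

  seg 0: a=5 b=1/9 c=0 d=-10/81
  seg 1: a=2 b=-29/9 c=-10/9 d=53/72
  seg 2: a=-3 b=7/6 c=119/36 d=-17/18
  seg 3: a=5 b=55/18 c=-85/36 d=85/324
S(6) = 19/36

Δ: Δ0=-1, Δ1=-5/2, Δ2=4, Δ3=-5/3
row 1: diag=10, rhs=-9; c'=1/5, d'=-9/10
row 2: denom=8−2·1/5=38/5; d'=(39−2·-9/10)/(38/5)=102/19
row 3: denom=10−2·5/19=180/19; d'=(-34−2·102/19)/(180/19)=-85/18
back: M3=-85/18
back: M2=102/19−5/19·-85/18=119/18
back: M1=-9/10−1/5·119/18=-20/9
M: M0=0, M1=-20/9, M2=119/18, M3=-85/18, M4=0
seg 0: a=5, c=M0/2=0, d=(M1−M0)/(6·3)=-10/81, b=Δ0−h0·(2M0+M1)/6=1/9
seg 1: a=2, c=M1/2=-10/9, d=(M2−M1)/(6·2)=53/72, b=Δ1−h1·(2M1+M2)/6=-29/9
seg 2: a=-3, c=M2/2=119/36, d=(M3−M2)/(6·2)=-17/18, b=Δ2−h2·(2M2+M3)/6=7/6
seg 3: a=5, c=M3/2=-85/36, d=(M4−M3)/(6·3)=85/324, b=Δ3−h3·(2M3+M4)/6=55/18
t_q=6 → seg 2, τ=1; S=-3+7/6·τ+119/36·τ²+-17/18·τ³=19/36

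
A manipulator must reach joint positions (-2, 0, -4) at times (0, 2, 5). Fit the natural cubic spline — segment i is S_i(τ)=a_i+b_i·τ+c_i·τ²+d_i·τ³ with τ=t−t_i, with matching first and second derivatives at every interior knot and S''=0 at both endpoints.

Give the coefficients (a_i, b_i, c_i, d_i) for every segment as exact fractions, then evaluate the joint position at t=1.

Δ: Δ0=1, Δ1=-4/3
row 1: diag=10, rhs=-14; c'=3/10, d'=-7/5
back: M1=-7/5
M: M0=0, M1=-7/5, M2=0
seg 0: a=-2, c=M0/2=0, d=(M1−M0)/(6·2)=-7/60, b=Δ0−h0·(2M0+M1)/6=22/15
seg 1: a=0, c=M1/2=-7/10, d=(M2−M1)/(6·3)=7/90, b=Δ1−h1·(2M1+M2)/6=1/15
t_q=1 → seg 0, τ=1; S=-2+22/15·τ+0·τ²+-7/60·τ³=-13/20

  seg 0: a=-2 b=22/15 c=0 d=-7/60
  seg 1: a=0 b=1/15 c=-7/10 d=7/90
S(1) = -13/20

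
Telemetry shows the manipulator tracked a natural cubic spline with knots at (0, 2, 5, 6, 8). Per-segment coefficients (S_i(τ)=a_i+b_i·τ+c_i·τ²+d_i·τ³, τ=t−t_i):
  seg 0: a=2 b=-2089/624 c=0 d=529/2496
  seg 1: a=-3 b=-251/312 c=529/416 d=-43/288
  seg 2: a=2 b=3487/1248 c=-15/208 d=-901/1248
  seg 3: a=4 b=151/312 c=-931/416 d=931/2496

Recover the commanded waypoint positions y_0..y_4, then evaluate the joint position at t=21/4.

y_0 = S_0(0) = a_0 = 2
y_1 = S_1(0) = a_1 = -3
y_2 = S_2(0) = a_2 = 2
y_3 = S_3(0) = a_3 = 4
y_4 = S_3(2) = -1
t_q=21/4 is in segment 2 (τ=1/4); S_2(τ)=71425/26624

y_0=2 y_1=-3 y_2=2 y_3=4 y_4=-1
S(21/4) = 71425/26624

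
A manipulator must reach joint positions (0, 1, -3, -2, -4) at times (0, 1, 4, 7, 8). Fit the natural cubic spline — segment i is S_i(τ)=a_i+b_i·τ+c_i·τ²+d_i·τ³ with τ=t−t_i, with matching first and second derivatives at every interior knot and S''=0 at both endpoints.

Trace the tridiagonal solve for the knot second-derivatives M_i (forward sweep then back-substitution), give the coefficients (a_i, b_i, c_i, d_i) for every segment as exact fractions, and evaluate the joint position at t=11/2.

Δ: Δ0=1, Δ1=-4/3, Δ2=1/3, Δ3=-2
row 1: diag=8, rhs=-14; c'=3/8, d'=-7/4
row 2: denom=12−3·3/8=87/8; d'=(10−3·-7/4)/(87/8)=122/87
row 3: denom=8−3·8/29=208/29; d'=(-14−3·122/87)/(208/29)=-33/13
back: M3=-33/13
back: M2=122/87−8/29·-33/13=82/39
back: M1=-7/4−3/8·82/39=-33/13
M: M0=0, M1=-33/13, M2=82/39, M3=-33/13, M4=0
seg 0: a=0, c=M0/2=0, d=(M1−M0)/(6·1)=-11/26, b=Δ0−h0·(2M0+M1)/6=37/26
seg 1: a=1, c=M1/2=-33/26, d=(M2−M1)/(6·3)=181/702, b=Δ1−h1·(2M1+M2)/6=2/13
seg 2: a=-3, c=M2/2=41/39, d=(M3−M2)/(6·3)=-181/702, b=Δ2−h2·(2M2+M3)/6=-1/2
seg 3: a=-2, c=M3/2=-33/26, d=(M4−M3)/(6·1)=11/26, b=Δ3−h3·(2M3+M4)/6=-15/13
t_q=11/2 → seg 2, τ=3/2; S=-3+-1/2·τ+41/39·τ²+-181/702·τ³=-469/208

  seg 0: a=0 b=37/26 c=0 d=-11/26
  seg 1: a=1 b=2/13 c=-33/26 d=181/702
  seg 2: a=-3 b=-1/2 c=41/39 d=-181/702
  seg 3: a=-2 b=-15/13 c=-33/26 d=11/26
S(11/2) = -469/208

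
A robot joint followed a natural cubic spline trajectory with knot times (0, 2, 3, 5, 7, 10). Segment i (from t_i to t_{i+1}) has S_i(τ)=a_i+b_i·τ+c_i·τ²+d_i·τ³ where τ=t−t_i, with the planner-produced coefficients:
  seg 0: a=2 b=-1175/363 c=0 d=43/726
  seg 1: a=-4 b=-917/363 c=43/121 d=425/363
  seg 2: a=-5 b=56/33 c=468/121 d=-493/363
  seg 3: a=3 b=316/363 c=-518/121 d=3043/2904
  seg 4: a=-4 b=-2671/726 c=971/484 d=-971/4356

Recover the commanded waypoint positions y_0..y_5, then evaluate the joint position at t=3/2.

y_0 = S_0(0) = a_0 = 2
y_1 = S_1(0) = a_1 = -4
y_2 = S_2(0) = a_2 = -5
y_3 = S_3(0) = a_3 = 3
y_4 = S_4(0) = a_4 = -4
y_5 = S_4(3) = -3
t_q=3/2 is in segment 0 (τ=3/2); S_0(τ)=-5141/1936

y_0=2 y_1=-4 y_2=-5 y_3=3 y_4=-4 y_5=-3
S(3/2) = -5141/1936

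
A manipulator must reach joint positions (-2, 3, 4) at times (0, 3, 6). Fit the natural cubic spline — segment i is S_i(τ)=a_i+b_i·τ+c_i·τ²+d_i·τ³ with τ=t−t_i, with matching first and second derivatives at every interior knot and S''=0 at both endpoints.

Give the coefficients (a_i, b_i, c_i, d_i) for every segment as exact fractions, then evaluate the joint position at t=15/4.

Δ: Δ0=5/3, Δ1=1/3
row 1: diag=12, rhs=-8; c'=1/4, d'=-2/3
back: M1=-2/3
M: M0=0, M1=-2/3, M2=0
seg 0: a=-2, c=M0/2=0, d=(M1−M0)/(6·3)=-1/27, b=Δ0−h0·(2M0+M1)/6=2
seg 1: a=3, c=M1/2=-1/3, d=(M2−M1)/(6·3)=1/27, b=Δ1−h1·(2M1+M2)/6=1
t_q=15/4 → seg 1, τ=3/4; S=3+1·τ+-1/3·τ²+1/27·τ³=229/64

  seg 0: a=-2 b=2 c=0 d=-1/27
  seg 1: a=3 b=1 c=-1/3 d=1/27
S(15/4) = 229/64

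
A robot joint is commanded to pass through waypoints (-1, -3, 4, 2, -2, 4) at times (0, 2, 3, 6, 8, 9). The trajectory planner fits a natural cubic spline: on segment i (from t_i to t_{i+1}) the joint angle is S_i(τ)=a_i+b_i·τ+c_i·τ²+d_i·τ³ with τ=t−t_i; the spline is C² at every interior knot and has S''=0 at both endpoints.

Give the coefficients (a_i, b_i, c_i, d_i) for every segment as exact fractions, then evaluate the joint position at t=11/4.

Δ: Δ0=-1, Δ1=7, Δ2=-2/3, Δ3=-2, Δ4=6
row 1: diag=6, rhs=48; c'=1/6, d'=8
row 2: denom=8−1·1/6=47/6; d'=(-46−1·8)/(47/6)=-324/47
row 3: denom=10−3·18/47=416/47; d'=(-8−3·-324/47)/(416/47)=149/104
row 4: denom=6−2·47/208=577/104; d'=(48−2·149/104)/(577/104)=4694/577
back: M4=4694/577
back: M3=149/104−47/208·4694/577=-234/577
back: M2=-324/47−18/47·-234/577=-3888/577
back: M1=8−1/6·-3888/577=5264/577
M: M0=0, M1=5264/577, M2=-3888/577, M3=-234/577, M4=4694/577, M5=0
seg 0: a=-1, c=M0/2=0, d=(M1−M0)/(6·2)=1316/1731, b=Δ0−h0·(2M0+M1)/6=-6995/1731
seg 1: a=-3, c=M1/2=2632/577, d=(M2−M1)/(6·1)=-4576/1731, b=Δ1−h1·(2M1+M2)/6=8797/1731
seg 2: a=4, c=M2/2=-1944/577, d=(M3−M2)/(6·3)=203/577, b=Δ2−h2·(2M2+M3)/6=10861/1731
seg 3: a=2, c=M3/2=-117/577, d=(M4−M3)/(6·2)=1232/1731, b=Δ3−h3·(2M3+M4)/6=-7688/1731
seg 4: a=-2, c=M4/2=2347/577, d=(M5−M4)/(6·1)=-2347/1731, b=Δ4−h4·(2M4+M5)/6=5692/1731
t_q=11/4 → seg 1, τ=3/4; S=-3+8797/1731·τ+2632/577·τ²+-4576/1731·τ³=5221/2308

  seg 0: a=-1 b=-6995/1731 c=0 d=1316/1731
  seg 1: a=-3 b=8797/1731 c=2632/577 d=-4576/1731
  seg 2: a=4 b=10861/1731 c=-1944/577 d=203/577
  seg 3: a=2 b=-7688/1731 c=-117/577 d=1232/1731
  seg 4: a=-2 b=5692/1731 c=2347/577 d=-2347/1731
S(11/4) = 5221/2308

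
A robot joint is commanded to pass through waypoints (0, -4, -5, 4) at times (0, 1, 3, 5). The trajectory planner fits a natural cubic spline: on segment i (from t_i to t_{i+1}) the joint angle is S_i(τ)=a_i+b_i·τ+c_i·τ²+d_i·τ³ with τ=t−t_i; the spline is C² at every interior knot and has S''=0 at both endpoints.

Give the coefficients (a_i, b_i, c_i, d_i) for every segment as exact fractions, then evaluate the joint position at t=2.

Δ: Δ0=-4, Δ1=-1/2, Δ2=9/2
row 1: diag=6, rhs=21; c'=1/3, d'=7/2
row 2: denom=8−2·1/3=22/3; d'=(30−2·7/2)/(22/3)=69/22
back: M2=69/22
back: M1=7/2−1/3·69/22=27/11
M: M0=0, M1=27/11, M2=69/22, M3=0
seg 0: a=0, c=M0/2=0, d=(M1−M0)/(6·1)=9/22, b=Δ0−h0·(2M0+M1)/6=-97/22
seg 1: a=-4, c=M1/2=27/22, d=(M2−M1)/(6·2)=5/88, b=Δ1−h1·(2M1+M2)/6=-35/11
seg 2: a=-5, c=M2/2=69/44, d=(M3−M2)/(6·2)=-23/88, b=Δ2−h2·(2M2+M3)/6=53/22
t_q=2 → seg 1, τ=1; S=-4+-35/11·τ+27/22·τ²+5/88·τ³=-519/88

  seg 0: a=0 b=-97/22 c=0 d=9/22
  seg 1: a=-4 b=-35/11 c=27/22 d=5/88
  seg 2: a=-5 b=53/22 c=69/44 d=-23/88
S(2) = -519/88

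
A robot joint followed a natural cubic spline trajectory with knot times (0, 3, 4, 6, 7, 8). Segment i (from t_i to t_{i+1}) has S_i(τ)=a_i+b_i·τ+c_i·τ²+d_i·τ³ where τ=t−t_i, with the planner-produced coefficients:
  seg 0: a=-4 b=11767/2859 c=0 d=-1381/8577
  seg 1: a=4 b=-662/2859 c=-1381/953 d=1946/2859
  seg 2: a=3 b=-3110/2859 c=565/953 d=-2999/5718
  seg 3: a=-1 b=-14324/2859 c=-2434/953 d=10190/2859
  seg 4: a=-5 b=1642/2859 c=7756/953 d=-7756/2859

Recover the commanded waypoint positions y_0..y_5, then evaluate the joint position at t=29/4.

y_0 = S_0(0) = a_0 = -4
y_1 = S_1(0) = a_1 = 4
y_2 = S_2(0) = a_2 = 3
y_3 = S_3(0) = a_3 = -1
y_4 = S_4(0) = a_4 = -5
y_5 = S_4(1) = 1
t_q=29/4 is in segment 4 (τ=1/4); S_4(τ)=-66941/15248

y_0=-4 y_1=4 y_2=3 y_3=-1 y_4=-5 y_5=1
S(29/4) = -66941/15248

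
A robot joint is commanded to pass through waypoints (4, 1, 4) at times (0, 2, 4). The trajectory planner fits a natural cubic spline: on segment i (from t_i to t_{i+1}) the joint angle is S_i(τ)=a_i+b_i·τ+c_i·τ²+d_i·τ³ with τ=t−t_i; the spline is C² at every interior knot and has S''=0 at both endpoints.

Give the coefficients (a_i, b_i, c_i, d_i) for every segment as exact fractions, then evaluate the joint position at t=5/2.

  seg 0: a=4 b=-9/4 c=0 d=3/16
  seg 1: a=1 b=0 c=9/8 d=-3/16
S(5/2) = 161/128

Δ: Δ0=-3/2, Δ1=3/2
row 1: diag=8, rhs=18; c'=1/4, d'=9/4
back: M1=9/4
M: M0=0, M1=9/4, M2=0
seg 0: a=4, c=M0/2=0, d=(M1−M0)/(6·2)=3/16, b=Δ0−h0·(2M0+M1)/6=-9/4
seg 1: a=1, c=M1/2=9/8, d=(M2−M1)/(6·2)=-3/16, b=Δ1−h1·(2M1+M2)/6=0
t_q=5/2 → seg 1, τ=1/2; S=1+0·τ+9/8·τ²+-3/16·τ³=161/128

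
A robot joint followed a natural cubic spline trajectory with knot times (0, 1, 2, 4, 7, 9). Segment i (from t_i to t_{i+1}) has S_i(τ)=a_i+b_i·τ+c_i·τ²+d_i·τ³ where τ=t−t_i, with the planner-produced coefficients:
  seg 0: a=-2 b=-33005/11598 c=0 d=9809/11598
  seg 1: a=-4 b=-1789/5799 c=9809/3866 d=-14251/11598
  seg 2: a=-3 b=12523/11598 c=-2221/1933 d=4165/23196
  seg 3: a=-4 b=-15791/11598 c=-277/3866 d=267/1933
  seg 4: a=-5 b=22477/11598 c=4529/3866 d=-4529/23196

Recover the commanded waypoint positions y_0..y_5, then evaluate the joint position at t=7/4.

y_0=-2 y_1=-4 y_2=-3 y_3=-4 y_4=-5 y_5=2
S(7/4) = -822079/247424

y_0 = S_0(0) = a_0 = -2
y_1 = S_1(0) = a_1 = -4
y_2 = S_2(0) = a_2 = -3
y_3 = S_3(0) = a_3 = -4
y_4 = S_4(0) = a_4 = -5
y_5 = S_4(2) = 2
t_q=7/4 is in segment 1 (τ=3/4); S_1(τ)=-822079/247424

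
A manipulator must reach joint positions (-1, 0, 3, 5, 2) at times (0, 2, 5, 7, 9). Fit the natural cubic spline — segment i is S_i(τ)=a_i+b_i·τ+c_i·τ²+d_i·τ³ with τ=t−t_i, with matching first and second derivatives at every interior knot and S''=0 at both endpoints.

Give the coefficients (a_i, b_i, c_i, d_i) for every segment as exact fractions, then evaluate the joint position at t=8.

  seg 0: a=-1 b=149/344 c=0 d=23/1376
  seg 1: a=0 b=109/172 c=69/688 d=5/688
  seg 2: a=3 b=985/688 c=57/344 d=-525/2752
  seg 3: a=5 b=-67/344 c=-1347/1376 d=449/2752
S(8) = 10979/2752

Δ: Δ0=1/2, Δ1=1, Δ2=1, Δ3=-3/2
row 1: diag=10, rhs=3; c'=3/10, d'=3/10
row 2: denom=10−3·3/10=91/10; d'=(0−3·3/10)/(91/10)=-9/91
row 3: denom=8−2·20/91=688/91; d'=(-15−2·-9/91)/(688/91)=-1347/688
back: M3=-1347/688
back: M2=-9/91−20/91·-1347/688=57/172
back: M1=3/10−3/10·57/172=69/344
M: M0=0, M1=69/344, M2=57/172, M3=-1347/688, M4=0
seg 0: a=-1, c=M0/2=0, d=(M1−M0)/(6·2)=23/1376, b=Δ0−h0·(2M0+M1)/6=149/344
seg 1: a=0, c=M1/2=69/688, d=(M2−M1)/(6·3)=5/688, b=Δ1−h1·(2M1+M2)/6=109/172
seg 2: a=3, c=M2/2=57/344, d=(M3−M2)/(6·2)=-525/2752, b=Δ2−h2·(2M2+M3)/6=985/688
seg 3: a=5, c=M3/2=-1347/1376, d=(M4−M3)/(6·2)=449/2752, b=Δ3−h3·(2M3+M4)/6=-67/344
t_q=8 → seg 3, τ=1; S=5+-67/344·τ+-1347/1376·τ²+449/2752·τ³=10979/2752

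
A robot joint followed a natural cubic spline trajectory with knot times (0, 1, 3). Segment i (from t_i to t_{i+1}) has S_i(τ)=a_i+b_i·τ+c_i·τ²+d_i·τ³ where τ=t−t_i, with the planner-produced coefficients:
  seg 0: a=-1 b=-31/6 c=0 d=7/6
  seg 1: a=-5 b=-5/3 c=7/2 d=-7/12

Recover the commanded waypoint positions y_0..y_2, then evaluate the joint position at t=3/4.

y_0=-1 y_1=-5 y_2=1
S(3/4) = -561/128

y_0 = S_0(0) = a_0 = -1
y_1 = S_1(0) = a_1 = -5
y_2 = S_1(2) = 1
t_q=3/4 is in segment 0 (τ=3/4); S_0(τ)=-561/128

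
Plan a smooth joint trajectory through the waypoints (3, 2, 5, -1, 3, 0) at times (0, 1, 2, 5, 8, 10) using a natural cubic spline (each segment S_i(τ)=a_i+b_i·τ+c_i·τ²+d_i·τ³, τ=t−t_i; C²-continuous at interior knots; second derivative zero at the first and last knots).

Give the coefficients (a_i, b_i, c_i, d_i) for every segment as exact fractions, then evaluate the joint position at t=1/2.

  seg 0: a=3 b=-13907/6162 c=0 d=7745/6162
  seg 1: a=2 b=4664/3081 c=7745/2054 d=-14077/6162
  seg 2: a=5 b=13567/6162 c=-3166/1027 d=31097/55458
  seg 3: a=-1 b=-3559/3081 c=12101/6162 d=-1613/4266
  seg 4: a=3 b=2581/6162 c=-1478/1027 d=739/3081
S(1/2) = 33335/16432

Δ: Δ0=-1, Δ1=3, Δ2=-2, Δ3=4/3, Δ4=-3/2
row 1: diag=4, rhs=24; c'=1/4, d'=6
row 2: denom=8−1·1/4=31/4; d'=(-30−1·6)/(31/4)=-144/31
row 3: denom=12−3·12/31=336/31; d'=(20−3·-144/31)/(336/31)=263/84
row 4: denom=10−3·31/112=1027/112; d'=(-17−3·263/84)/(1027/112)=-2956/1027
back: M4=-2956/1027
back: M3=263/84−31/112·-2956/1027=12101/3081
back: M2=-144/31−12/31·12101/3081=-6332/1027
back: M1=6−1/4·-6332/1027=7745/1027
M: M0=0, M1=7745/1027, M2=-6332/1027, M3=12101/3081, M4=-2956/1027, M5=0
seg 0: a=3, c=M0/2=0, d=(M1−M0)/(6·1)=7745/6162, b=Δ0−h0·(2M0+M1)/6=-13907/6162
seg 1: a=2, c=M1/2=7745/2054, d=(M2−M1)/(6·1)=-14077/6162, b=Δ1−h1·(2M1+M2)/6=4664/3081
seg 2: a=5, c=M2/2=-3166/1027, d=(M3−M2)/(6·3)=31097/55458, b=Δ2−h2·(2M2+M3)/6=13567/6162
seg 3: a=-1, c=M3/2=12101/6162, d=(M4−M3)/(6·3)=-1613/4266, b=Δ3−h3·(2M3+M4)/6=-3559/3081
seg 4: a=3, c=M4/2=-1478/1027, d=(M5−M4)/(6·2)=739/3081, b=Δ4−h4·(2M4+M5)/6=2581/6162
t_q=1/2 → seg 0, τ=1/2; S=3+-13907/6162·τ+0·τ²+7745/6162·τ³=33335/16432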